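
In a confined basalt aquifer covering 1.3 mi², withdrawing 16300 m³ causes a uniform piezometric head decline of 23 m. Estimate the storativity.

S ≈ 2.1 × 10^-4

A = 1.3 mi² = 3.367 × 10^6 m²
S = ΔV / (A × Δh) = 16300 m³ / (3.367 × 10^6 m² × 23 m) = 2.105 × 10^-4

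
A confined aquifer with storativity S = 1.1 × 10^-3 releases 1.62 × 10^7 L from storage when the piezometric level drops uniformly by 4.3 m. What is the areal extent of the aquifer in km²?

ΔV = 1.62 × 10^7 L = 16200 m³
A = ΔV / (S × Δh) = 16200 / (0.0011 × 4.3) = 3.425 × 10^6 m²
A = 3.425 × 10^6 m² = 3.425 km²

A ≈ 3.42 km²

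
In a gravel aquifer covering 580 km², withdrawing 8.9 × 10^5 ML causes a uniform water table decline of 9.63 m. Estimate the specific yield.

A = 580 km² = 5.8 × 10^8 m²
ΔV = 8.9 × 10^5 ML = 8.9 × 10^8 m³
Sy = ΔV / (A × Δh) = 8.9 × 10^8 m³ / (5.8 × 10^8 m² × 9.63 m) = 0.1593

Sy ≈ 0.16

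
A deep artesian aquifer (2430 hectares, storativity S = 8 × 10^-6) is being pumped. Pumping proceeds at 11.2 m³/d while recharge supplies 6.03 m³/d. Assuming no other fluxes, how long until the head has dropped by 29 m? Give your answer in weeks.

t ≈ 156 weeks

A = 2430 hectares = 2.43 × 10^7 m²
ΔV = S × A × Δh = 8 × 10^-6 × 2.43 × 10^7 × 29 = 5638 m³
Net withdrawal = 11.2 − 6.03 = 5.17 m³/d
t = ΔV / Q = 5638 m³ / 5.17 m³/d = 1090 d
t = 1090 d ≈ 155.8 weeks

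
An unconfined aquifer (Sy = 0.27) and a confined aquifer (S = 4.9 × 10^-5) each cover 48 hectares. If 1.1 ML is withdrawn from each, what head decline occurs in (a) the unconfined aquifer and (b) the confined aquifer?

A = 48 hectares = 4.8 × 10^5 m²
ΔV = 1.1 ML = 1100 m³
Unconfined: Δh_u = ΔV/(Sy·A) = 1100/(0.27 × 4.8 × 10^5) = 0.008488 m
Confined: Δh_c = ΔV/(S·A) = 1100/(4.9 × 10^-5 × 4.8 × 10^5) = 46.77 m

Δh_u ≈ 0.00849 m; Δh_c ≈ 46.8 m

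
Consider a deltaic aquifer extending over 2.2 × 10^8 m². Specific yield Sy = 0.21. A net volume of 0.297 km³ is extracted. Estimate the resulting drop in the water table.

ΔV = 0.297 km³ = 2.97 × 10^8 m³
Δh = ΔV / (Sy × A) = 2.97 × 10^8 m³ / (0.21 × 2.2 × 10^8 m²) = 6.429 m

Δh ≈ 6.43 m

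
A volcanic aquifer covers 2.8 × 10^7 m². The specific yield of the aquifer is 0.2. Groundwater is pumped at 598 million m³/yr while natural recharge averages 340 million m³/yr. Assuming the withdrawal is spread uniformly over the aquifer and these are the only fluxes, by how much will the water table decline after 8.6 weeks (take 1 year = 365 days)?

Net abstraction = 598 − 340 = 258 million m³/yr
Q_net = 258 million m³/yr = 7.068 × 10^5 m³/d
t = 8.6 weeks = 60.2 d
ΔV = Q × t = 7.068 × 10^5 m³/d × 60.2 d = 4.255 × 10^7 m³
Δh = ΔV / (Sy × A) = 4.255 × 10^7 / (0.2 × 2.8 × 10^7) = 7.599 m

Δh ≈ 7.6 m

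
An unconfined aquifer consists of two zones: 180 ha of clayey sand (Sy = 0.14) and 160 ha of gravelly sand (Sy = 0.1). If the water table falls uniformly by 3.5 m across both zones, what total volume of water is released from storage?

ΔV ≈ 1.44 × 10^6 m³

A₁ = 180 ha = 1.8 × 10^6 m²; A₂ = 160 ha = 1.6 × 10^6 m²
ΔV₁ = 0.14 × 1.8 × 10^6 × 3.5 = 8.82 × 10^5 m³
ΔV₂ = 0.1 × 1.6 × 10^6 × 3.5 = 5.6 × 10^5 m³
ΔV = ΔV₁ + ΔV₂ = 1.442 × 10^6 m³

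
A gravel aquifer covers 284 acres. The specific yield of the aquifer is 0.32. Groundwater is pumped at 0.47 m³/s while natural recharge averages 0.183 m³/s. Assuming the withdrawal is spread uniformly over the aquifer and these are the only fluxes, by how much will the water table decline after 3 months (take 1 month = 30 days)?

A = 284 acres = 1.149 × 10^6 m²
Net abstraction = 0.47 − 0.183 = 0.287 m³/s
Q_net = 0.287 m³/s = 24800 m³/d
t = 3 months = 90 d
ΔV = Q × t = 24800 m³/d × 90 d = 2.232 × 10^6 m³
Δh = ΔV / (Sy × A) = 2.232 × 10^6 / (0.32 × 1.149 × 10^6) = 6.068 m

Δh ≈ 6.07 m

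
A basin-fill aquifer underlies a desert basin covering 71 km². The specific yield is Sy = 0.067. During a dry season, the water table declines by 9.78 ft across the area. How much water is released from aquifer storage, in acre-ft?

A = 71 km² = 7.1 × 10^7 m²
Δh = 9.78 ft = 2.981 m
ΔV = Sy × A × Δh = 0.067 × 7.1 × 10^7 m² × 2.981 m = 1.418 × 10^7 m³
ΔV = 1.418 × 10^7 m³ = 11500 acre-ft

ΔV ≈ 11500 acre-ft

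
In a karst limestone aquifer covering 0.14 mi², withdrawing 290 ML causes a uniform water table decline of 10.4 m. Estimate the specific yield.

Sy ≈ 0.077

A = 0.14 mi² = 3.626 × 10^5 m²
ΔV = 290 ML = 2.9 × 10^5 m³
Sy = ΔV / (A × Δh) = 2.9 × 10^5 m³ / (3.626 × 10^5 m² × 10.4 m) = 0.0769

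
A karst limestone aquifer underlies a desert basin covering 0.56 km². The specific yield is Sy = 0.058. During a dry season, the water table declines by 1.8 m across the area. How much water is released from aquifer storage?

A = 0.56 km² = 5.6 × 10^5 m²
ΔV = Sy × A × Δh = 0.058 × 5.6 × 10^5 m² × 1.8 m = 58460 m³

ΔV ≈ 58500 m³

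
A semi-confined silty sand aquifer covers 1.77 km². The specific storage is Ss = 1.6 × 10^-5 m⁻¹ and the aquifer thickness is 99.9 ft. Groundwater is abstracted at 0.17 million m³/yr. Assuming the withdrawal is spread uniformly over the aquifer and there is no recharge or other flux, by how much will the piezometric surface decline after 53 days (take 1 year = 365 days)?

b = 99.9 ft = 30.45 m
S = Ss × b = 1.6 × 10^-5 m⁻¹ × 30.45 m = 4.872 × 10^-4
A = 1.77 km² = 1.77 × 10^6 m²
Q = 0.17 million m³/yr = 465.8 m³/d
ΔV = Q × t = 465.8 m³/d × 53 d = 24680 m³
Δh = ΔV / (S × A) = 24680 / (4.872 × 10^-4 × 1.77 × 10^6) = 28.63 m

Δh ≈ 28.6 m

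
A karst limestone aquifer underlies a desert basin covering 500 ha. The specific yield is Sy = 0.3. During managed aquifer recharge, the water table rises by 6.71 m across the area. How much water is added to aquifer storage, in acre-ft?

ΔV ≈ 8160 acre-ft

A = 500 ha = 5 × 10^6 m²
ΔV = Sy × A × Δh = 0.3 × 5 × 10^6 m² × 6.71 m = 1.006 × 10^7 m³
ΔV = 1.006 × 10^7 m³ = 8160 acre-ft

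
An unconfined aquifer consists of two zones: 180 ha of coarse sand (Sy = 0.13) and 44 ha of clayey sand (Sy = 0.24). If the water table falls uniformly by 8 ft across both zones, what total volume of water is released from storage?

A₁ = 180 ha = 1.8 × 10^6 m²; A₂ = 44 ha = 4.4 × 10^5 m²
Δh = 8 ft = 2.438 m
ΔV₁ = 0.13 × 1.8 × 10^6 × 2.438 = 5.706 × 10^5 m³
ΔV₂ = 0.24 × 4.4 × 10^5 × 2.438 = 2.575 × 10^5 m³
ΔV = ΔV₁ + ΔV₂ = 8.281 × 10^5 m³

ΔV ≈ 8.28 × 10^5 m³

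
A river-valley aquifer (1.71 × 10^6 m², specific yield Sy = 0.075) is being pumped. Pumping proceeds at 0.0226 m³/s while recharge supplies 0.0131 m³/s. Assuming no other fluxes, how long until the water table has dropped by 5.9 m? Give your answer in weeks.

t ≈ 132 weeks

ΔV = Sy × A × Δh = 0.075 × 1.71 × 10^6 × 5.9 = 7.567 × 10^5 m³
Net withdrawal = 0.0226 − 0.0131 = 0.0095 m³/s = 820.8 m³/d
t = ΔV / Q = 7.567 × 10^5 m³ / 820.8 m³/d = 921.9 d
t = 921.9 d ≈ 131.7 weeks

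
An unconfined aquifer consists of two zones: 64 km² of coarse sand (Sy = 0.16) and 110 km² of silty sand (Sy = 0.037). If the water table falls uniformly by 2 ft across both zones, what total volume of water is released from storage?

ΔV ≈ 8.72 × 10^6 m³

A₁ = 64 km² = 6.4 × 10^7 m²; A₂ = 110 km² = 1.1 × 10^8 m²
Δh = 2 ft = 0.6096 m
ΔV₁ = 0.16 × 6.4 × 10^7 × 0.6096 = 6.242 × 10^6 m³
ΔV₂ = 0.037 × 1.1 × 10^8 × 0.6096 = 2.481 × 10^6 m³
ΔV = ΔV₁ + ΔV₂ = 8.723 × 10^6 m³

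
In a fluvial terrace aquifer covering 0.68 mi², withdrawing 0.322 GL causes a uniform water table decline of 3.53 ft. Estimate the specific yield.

A = 0.68 mi² = 1.761 × 10^6 m²
Δh = 3.53 ft = 1.076 m
ΔV = 0.322 GL = 3.22 × 10^5 m³
Sy = ΔV / (A × Δh) = 3.22 × 10^5 m³ / (1.761 × 10^6 m² × 1.076 m) = 0.1699

Sy ≈ 0.17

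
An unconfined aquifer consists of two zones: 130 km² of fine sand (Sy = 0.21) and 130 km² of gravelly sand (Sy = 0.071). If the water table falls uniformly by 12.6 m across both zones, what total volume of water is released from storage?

ΔV ≈ 4.6 × 10^8 m³

A₁ = 130 km² = 1.3 × 10^8 m²; A₂ = 130 km² = 1.3 × 10^8 m²
ΔV₁ = 0.21 × 1.3 × 10^8 × 12.6 = 3.44 × 10^8 m³
ΔV₂ = 0.071 × 1.3 × 10^8 × 12.6 = 1.163 × 10^8 m³
ΔV = ΔV₁ + ΔV₂ = 4.603 × 10^8 m³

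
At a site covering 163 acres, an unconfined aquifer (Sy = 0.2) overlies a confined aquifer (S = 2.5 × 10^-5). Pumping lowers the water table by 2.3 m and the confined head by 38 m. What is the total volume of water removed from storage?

ΔV ≈ 3.04 × 10^5 m³

A = 163 acres = 6.596 × 10^5 m²
Unconfined: ΔV_u = Sy × A × Δh_u = 0.2 × 6.596 × 10^5 × 2.3 = 3.034 × 10^5 m³
Confined: ΔV_c = S × A × Δh_c = 2.5 × 10^-5 × 6.596 × 10^5 × 38 = 626.7 m³
Total ΔV = 3.034 × 10^5 + 626.7 = 3.041 × 10^5 m³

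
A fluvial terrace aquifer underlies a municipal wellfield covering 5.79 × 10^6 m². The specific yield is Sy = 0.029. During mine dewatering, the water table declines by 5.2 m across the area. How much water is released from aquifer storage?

ΔV ≈ 8.73 × 10^5 m³

ΔV = Sy × A × Δh = 0.029 × 5.79 × 10^6 m² × 5.2 m = 8.731 × 10^5 m³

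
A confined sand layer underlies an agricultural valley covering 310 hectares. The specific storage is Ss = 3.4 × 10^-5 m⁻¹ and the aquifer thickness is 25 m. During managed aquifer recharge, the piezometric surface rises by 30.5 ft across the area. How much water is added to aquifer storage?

S = Ss × b = 3.4 × 10^-5 m⁻¹ × 25 m = 8.5 × 10^-4
A = 310 hectares = 3.1 × 10^6 m²
Δh = 30.5 ft = 9.296 m
ΔV = S × A × Δh = 8.5 × 10^-4 × 3.1 × 10^6 m² × 9.296 m = 24500 m³

ΔV ≈ 24500 m³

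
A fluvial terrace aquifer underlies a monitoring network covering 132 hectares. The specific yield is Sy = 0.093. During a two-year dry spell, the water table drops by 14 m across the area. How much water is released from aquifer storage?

A = 132 hectares = 1.32 × 10^6 m²
ΔV = Sy × A × Δh = 0.093 × 1.32 × 10^6 m² × 14 m = 1.719 × 10^6 m³

ΔV ≈ 1.72 × 10^6 m³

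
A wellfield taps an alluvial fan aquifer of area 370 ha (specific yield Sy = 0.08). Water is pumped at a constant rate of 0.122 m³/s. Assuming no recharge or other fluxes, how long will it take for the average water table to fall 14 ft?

t ≈ 120 days

A = 370 ha = 3.7 × 10^6 m²
Δh = 14 ft = 4.267 m
ΔV = Sy × A × Δh = 0.08 × 3.7 × 10^6 × 4.267 = 1.263 × 10^6 m³
Q = 0.122 m³/s = 10540 m³/d
t = ΔV / Q = 1.263 × 10^6 m³ / 10540 m³/d = 119.8 d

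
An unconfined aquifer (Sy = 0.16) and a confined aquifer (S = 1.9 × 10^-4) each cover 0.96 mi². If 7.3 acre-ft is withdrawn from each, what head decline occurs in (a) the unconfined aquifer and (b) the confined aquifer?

A = 0.96 mi² = 2.486 × 10^6 m²
ΔV = 7.3 acre-ft = 9004 m³
Unconfined: Δh_u = ΔV/(Sy·A) = 9004/(0.16 × 2.486 × 10^6) = 0.02263 m
Confined: Δh_c = ΔV/(S·A) = 9004/(1.9 × 10^-4 × 2.486 × 10^6) = 19.06 m

Δh_u ≈ 0.0226 m; Δh_c ≈ 19.1 m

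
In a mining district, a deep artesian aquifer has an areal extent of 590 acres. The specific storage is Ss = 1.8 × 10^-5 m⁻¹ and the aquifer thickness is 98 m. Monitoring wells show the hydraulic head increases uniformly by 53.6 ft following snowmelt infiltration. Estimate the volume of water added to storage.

S = Ss × b = 1.8 × 10^-5 m⁻¹ × 98 m = 1.764 × 10^-3
A = 590 acres = 2.388 × 10^6 m²
Δh = 53.6 ft = 16.34 m
ΔV = S × A × Δh = 0.001764 × 2.388 × 10^6 m² × 16.34 m = 68810 m³

ΔV ≈ 68800 m³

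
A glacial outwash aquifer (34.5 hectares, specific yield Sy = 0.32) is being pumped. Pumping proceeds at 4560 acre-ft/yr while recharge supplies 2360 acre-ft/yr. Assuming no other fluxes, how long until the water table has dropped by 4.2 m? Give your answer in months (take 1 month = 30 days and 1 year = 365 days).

t ≈ 2.08 months

A = 34.5 hectares = 3.45 × 10^5 m²
ΔV = Sy × A × Δh = 0.32 × 3.45 × 10^5 × 4.2 = 4.637 × 10^5 m³
Net withdrawal = 4560 − 2360 = 2200 acre-ft/yr = 7435 m³/d
t = ΔV / Q = 4.637 × 10^5 m³ / 7435 m³/d = 62.37 d
t = 62.37 d ≈ 2.079 months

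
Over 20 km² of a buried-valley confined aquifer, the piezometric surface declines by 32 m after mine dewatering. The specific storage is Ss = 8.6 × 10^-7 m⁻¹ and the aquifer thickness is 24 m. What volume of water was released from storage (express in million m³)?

ΔV ≈ 0.0132 million m³

S = Ss × b = 8.6 × 10^-7 m⁻¹ × 24 m = 2.064 × 10^-5
A = 20 km² = 2 × 10^7 m²
ΔV = S × A × Δh = 2.064 × 10^-5 × 2 × 10^7 m² × 32 m = 13210 m³
ΔV = 13210 m³ = 0.01321 million m³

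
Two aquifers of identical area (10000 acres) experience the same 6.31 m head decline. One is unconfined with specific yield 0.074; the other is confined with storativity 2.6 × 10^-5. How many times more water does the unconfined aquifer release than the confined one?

ΔV_u / ΔV_c ≈ 2850

A = 10000 acres = 4.047 × 10^7 m²
Unconfined: ΔV_u = Sy × A × Δh = 0.074 × 4.047 × 10^7 × 6.31 = 1.89 × 10^7 m³
Confined: ΔV_c = S × A × Δh = 2.6 × 10^-5 × 4.047 × 10^7 × 6.31 = 6639 m³
Ratio = ΔV_u / ΔV_c = Sy / S = 0.074 / 2.6 × 10^-5 = 2846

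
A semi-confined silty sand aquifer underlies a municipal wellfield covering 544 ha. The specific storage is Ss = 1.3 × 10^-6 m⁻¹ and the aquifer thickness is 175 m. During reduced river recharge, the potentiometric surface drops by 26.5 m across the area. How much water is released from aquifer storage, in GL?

ΔV ≈ 0.0328 GL

S = Ss × b = 1.3 × 10^-6 m⁻¹ × 175 m = 2.275 × 10^-4
A = 544 ha = 5.44 × 10^6 m²
ΔV = S × A × Δh = 2.275 × 10^-4 × 5.44 × 10^6 m² × 26.5 m = 32800 m³
ΔV = 32800 m³ = 0.0328 GL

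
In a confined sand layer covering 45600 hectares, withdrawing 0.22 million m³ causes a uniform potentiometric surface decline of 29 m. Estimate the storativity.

S ≈ 1.7 × 10^-5

A = 45600 hectares = 4.56 × 10^8 m²
ΔV = 0.22 million m³ = 2.2 × 10^5 m³
S = ΔV / (A × Δh) = 2.2 × 10^5 m³ / (4.56 × 10^8 m² × 29 m) = 1.664 × 10^-5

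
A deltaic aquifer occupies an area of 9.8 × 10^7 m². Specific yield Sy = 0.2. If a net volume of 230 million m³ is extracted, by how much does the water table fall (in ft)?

ΔV = 230 million m³ = 2.3 × 10^8 m³
Δh = ΔV / (Sy × A) = 2.3 × 10^8 m³ / (0.2 × 9.8 × 10^7 m²) = 11.73 m
Δh = 11.73 m = 38.5 ft

Δh ≈ 38.5 ft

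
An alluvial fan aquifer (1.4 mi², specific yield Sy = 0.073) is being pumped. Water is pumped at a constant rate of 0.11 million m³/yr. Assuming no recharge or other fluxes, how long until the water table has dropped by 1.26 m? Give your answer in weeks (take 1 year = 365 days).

A = 1.4 mi² = 3.626 × 10^6 m²
ΔV = Sy × A × Δh = 0.073 × 3.626 × 10^6 × 1.26 = 3.335 × 10^5 m³
Q = 0.11 million m³/yr = 301.4 m³/d
t = ΔV / Q = 3.335 × 10^5 m³ / 301.4 m³/d = 1107 d
t = 1107 d ≈ 158.1 weeks

t ≈ 158 weeks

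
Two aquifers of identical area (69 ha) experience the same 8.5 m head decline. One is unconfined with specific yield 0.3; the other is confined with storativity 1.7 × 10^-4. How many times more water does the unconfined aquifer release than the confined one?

ΔV_u / ΔV_c ≈ 1760

A = 69 ha = 6.9 × 10^5 m²
Unconfined: ΔV_u = Sy × A × Δh = 0.3 × 6.9 × 10^5 × 8.5 = 1.76 × 10^6 m³
Confined: ΔV_c = S × A × Δh = 1.7 × 10^-4 × 6.9 × 10^5 × 8.5 = 997.1 m³
Ratio = ΔV_u / ΔV_c = Sy / S = 0.3 / 1.7 × 10^-4 = 1765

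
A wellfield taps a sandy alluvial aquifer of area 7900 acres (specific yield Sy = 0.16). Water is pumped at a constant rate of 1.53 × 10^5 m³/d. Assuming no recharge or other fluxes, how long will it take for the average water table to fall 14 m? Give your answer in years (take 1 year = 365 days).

A = 7900 acres = 3.197 × 10^7 m²
ΔV = Sy × A × Δh = 0.16 × 3.197 × 10^7 × 14 = 7.161 × 10^7 m³
t = ΔV / Q = 7.161 × 10^7 m³ / 1.53 × 10^5 m³/d = 468.1 d
t = 468.1 d ≈ 1.282 years

t ≈ 1.28 years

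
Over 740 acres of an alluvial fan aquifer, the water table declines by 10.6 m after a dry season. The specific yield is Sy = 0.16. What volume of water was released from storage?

A = 740 acres = 2.995 × 10^6 m²
ΔV = Sy × A × Δh = 0.16 × 2.995 × 10^6 m² × 10.6 m = 5.079 × 10^6 m³

ΔV ≈ 5.08 × 10^6 m³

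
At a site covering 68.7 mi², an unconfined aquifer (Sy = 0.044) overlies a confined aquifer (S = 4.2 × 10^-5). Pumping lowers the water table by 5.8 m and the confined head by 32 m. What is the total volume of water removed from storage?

ΔV ≈ 4.56 × 10^7 m³

A = 68.7 mi² = 1.779 × 10^8 m²
Unconfined: ΔV_u = Sy × A × Δh_u = 0.044 × 1.779 × 10^8 × 5.8 = 4.541 × 10^7 m³
Confined: ΔV_c = S × A × Δh_c = 4.2 × 10^-5 × 1.779 × 10^8 × 32 = 2.391 × 10^5 m³
Total ΔV = 4.541 × 10^7 + 2.391 × 10^5 = 4.565 × 10^7 m³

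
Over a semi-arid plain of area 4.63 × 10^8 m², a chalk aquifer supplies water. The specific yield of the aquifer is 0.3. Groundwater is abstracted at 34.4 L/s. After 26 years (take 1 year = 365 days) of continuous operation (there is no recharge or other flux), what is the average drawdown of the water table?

Q = 34.4 L/s = 2972 m³/d
t = 26 years = 9490 d
ΔV = Q × t = 2972 m³/d × 9490 d = 2.821 × 10^7 m³
Δh = ΔV / (Sy × A) = 2.821 × 10^7 / (0.3 × 4.63 × 10^8) = 0.2031 m

Δh ≈ 0.203 m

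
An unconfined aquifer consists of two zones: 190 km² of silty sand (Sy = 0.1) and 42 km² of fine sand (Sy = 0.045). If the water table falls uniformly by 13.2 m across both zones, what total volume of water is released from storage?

ΔV ≈ 2.76 × 10^8 m³

A₁ = 190 km² = 1.9 × 10^8 m²; A₂ = 42 km² = 4.2 × 10^7 m²
ΔV₁ = 0.1 × 1.9 × 10^8 × 13.2 = 2.508 × 10^8 m³
ΔV₂ = 0.045 × 4.2 × 10^7 × 13.2 = 2.495 × 10^7 m³
ΔV = ΔV₁ + ΔV₂ = 2.757 × 10^8 m³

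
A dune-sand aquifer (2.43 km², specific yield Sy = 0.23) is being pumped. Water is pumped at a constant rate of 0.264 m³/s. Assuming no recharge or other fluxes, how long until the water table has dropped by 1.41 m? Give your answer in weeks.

A = 2.43 km² = 2.43 × 10^6 m²
ΔV = Sy × A × Δh = 0.23 × 2.43 × 10^6 × 1.41 = 7.88 × 10^5 m³
Q = 0.264 m³/s = 22810 m³/d
t = ΔV / Q = 7.88 × 10^5 m³ / 22810 m³/d = 34.55 d
t = 34.55 d ≈ 4.936 weeks

t ≈ 4.94 weeks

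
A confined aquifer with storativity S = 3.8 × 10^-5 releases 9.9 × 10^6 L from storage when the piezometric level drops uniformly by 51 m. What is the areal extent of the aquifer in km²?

A ≈ 5.11 km²

ΔV = 9.9 × 10^6 L = 9900 m³
A = ΔV / (S × Δh) = 9900 / (3.8 × 10^-5 × 51) = 5.108 × 10^6 m²
A = 5.108 × 10^6 m² = 5.108 km²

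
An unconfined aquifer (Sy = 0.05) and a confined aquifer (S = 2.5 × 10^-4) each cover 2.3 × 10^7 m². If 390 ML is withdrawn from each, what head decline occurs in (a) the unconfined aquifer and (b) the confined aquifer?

Δh_u ≈ 0.339 m; Δh_c ≈ 67.8 m

ΔV = 390 ML = 3.9 × 10^5 m³
Unconfined: Δh_u = ΔV/(Sy·A) = 3.9 × 10^5/(0.05 × 2.3 × 10^7) = 0.3391 m
Confined: Δh_c = ΔV/(S·A) = 3.9 × 10^5/(2.5 × 10^-4 × 2.3 × 10^7) = 67.83 m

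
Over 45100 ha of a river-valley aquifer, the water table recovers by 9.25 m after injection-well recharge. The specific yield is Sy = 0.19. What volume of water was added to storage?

A = 45100 ha = 4.51 × 10^8 m²
ΔV = Sy × A × Δh = 0.19 × 4.51 × 10^8 m² × 9.25 m = 7.926 × 10^8 m³

ΔV ≈ 7.93 × 10^8 m³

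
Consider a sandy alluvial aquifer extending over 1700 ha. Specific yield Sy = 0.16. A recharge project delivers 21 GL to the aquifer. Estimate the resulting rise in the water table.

Δh ≈ 7.72 m

A = 1700 ha = 1.7 × 10^7 m²
ΔV = 21 GL = 2.1 × 10^7 m³
Δh = ΔV / (Sy × A) = 2.1 × 10^7 m³ / (0.16 × 1.7 × 10^7 m²) = 7.721 m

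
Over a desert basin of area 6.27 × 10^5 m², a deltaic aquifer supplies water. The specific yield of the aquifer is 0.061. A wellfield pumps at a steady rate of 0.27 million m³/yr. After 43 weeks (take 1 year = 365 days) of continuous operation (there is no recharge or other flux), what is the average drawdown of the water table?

Q = 0.27 million m³/yr = 739.7 m³/d
t = 43 weeks = 301 d
ΔV = Q × t = 739.7 m³/d × 301 d = 2.227 × 10^5 m³
Δh = ΔV / (Sy × A) = 2.227 × 10^5 / (0.061 × 6.27 × 10^5) = 5.822 m

Δh ≈ 5.82 m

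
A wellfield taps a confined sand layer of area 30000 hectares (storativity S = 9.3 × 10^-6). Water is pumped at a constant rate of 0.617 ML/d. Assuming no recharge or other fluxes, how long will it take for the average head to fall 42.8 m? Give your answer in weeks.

t ≈ 27.6 weeks

A = 30000 hectares = 3 × 10^8 m²
ΔV = S × A × Δh = 9.3 × 10^-6 × 3 × 10^8 × 42.8 = 1.194 × 10^5 m³
Q = 0.617 ML/d = 617 m³/d
t = ΔV / Q = 1.194 × 10^5 m³ / 617 m³/d = 193.5 d
t = 193.5 d ≈ 27.65 weeks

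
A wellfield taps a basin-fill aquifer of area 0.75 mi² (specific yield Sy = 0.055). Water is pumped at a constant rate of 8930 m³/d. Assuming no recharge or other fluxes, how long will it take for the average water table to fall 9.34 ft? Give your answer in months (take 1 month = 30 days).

t ≈ 1.14 months

A = 0.75 mi² = 1.942 × 10^6 m²
Δh = 9.34 ft = 2.847 m
ΔV = Sy × A × Δh = 0.055 × 1.942 × 10^6 × 2.847 = 3.041 × 10^5 m³
t = ΔV / Q = 3.041 × 10^5 m³ / 8930 m³/d = 34.06 d
t = 34.06 d ≈ 1.135 months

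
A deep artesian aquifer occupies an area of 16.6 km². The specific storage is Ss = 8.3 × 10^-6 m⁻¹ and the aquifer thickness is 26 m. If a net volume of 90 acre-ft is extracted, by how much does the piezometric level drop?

S = Ss × b = 8.3 × 10^-6 m⁻¹ × 26 m = 2.158 × 10^-4
A = 16.6 km² = 1.66 × 10^7 m²
ΔV = 90 acre-ft = 1.11 × 10^5 m³
Δh = ΔV / (S × A) = 1.11 × 10^5 m³ / (2.158 × 10^-4 × 1.66 × 10^7 m²) = 30.99 m

Δh ≈ 31 m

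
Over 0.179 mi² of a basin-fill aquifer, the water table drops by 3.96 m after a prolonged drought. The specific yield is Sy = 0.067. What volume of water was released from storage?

ΔV ≈ 1.23 × 10^5 m³

A = 0.179 mi² = 4.636 × 10^5 m²
ΔV = Sy × A × Δh = 0.067 × 4.636 × 10^5 m² × 3.96 m = 1.23 × 10^5 m³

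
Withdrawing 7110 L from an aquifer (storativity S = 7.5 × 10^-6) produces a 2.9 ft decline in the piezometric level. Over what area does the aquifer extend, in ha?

A ≈ 107 ha

Δh = 2.9 ft = 0.8839 m
ΔV = 7110 L = 7.11 m³
A = ΔV / (S × Δh) = 7.11 / (7.5 × 10^-6 × 0.8839) = 1.072 × 10^6 m²
A = 1.072 × 10^6 m² = 107.2 ha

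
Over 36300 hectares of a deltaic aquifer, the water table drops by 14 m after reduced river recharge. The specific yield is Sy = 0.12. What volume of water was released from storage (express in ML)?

A = 36300 hectares = 3.63 × 10^8 m²
ΔV = Sy × A × Δh = 0.12 × 3.63 × 10^8 m² × 14 m = 6.098 × 10^8 m³
ΔV = 6.098 × 10^8 m³ = 6.098 × 10^5 ML

ΔV ≈ 6.1 × 10^5 ML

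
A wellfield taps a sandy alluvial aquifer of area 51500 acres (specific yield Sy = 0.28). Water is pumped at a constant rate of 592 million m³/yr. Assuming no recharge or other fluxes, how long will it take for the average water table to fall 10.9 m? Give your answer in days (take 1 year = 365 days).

A = 51500 acres = 2.084 × 10^8 m²
ΔV = Sy × A × Δh = 0.28 × 2.084 × 10^8 × 10.9 = 6.361 × 10^8 m³
Q = 592 million m³/yr = 1.622 × 10^6 m³/d
t = ΔV / Q = 6.361 × 10^8 m³ / 1.622 × 10^6 m³/d = 392.2 d

t ≈ 392 days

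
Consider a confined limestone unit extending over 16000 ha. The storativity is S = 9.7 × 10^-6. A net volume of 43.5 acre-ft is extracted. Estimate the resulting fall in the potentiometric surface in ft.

Δh ≈ 113 ft

A = 16000 ha = 1.6 × 10^8 m²
ΔV = 43.5 acre-ft = 53660 m³
Δh = ΔV / (S × A) = 53660 m³ / (9.7 × 10^-6 × 1.6 × 10^8 m²) = 34.57 m
Δh = 34.57 m = 113.4 ft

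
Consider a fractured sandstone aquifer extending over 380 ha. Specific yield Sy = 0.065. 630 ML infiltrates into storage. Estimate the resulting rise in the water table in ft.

Δh ≈ 8.37 ft

A = 380 ha = 3.8 × 10^6 m²
ΔV = 630 ML = 6.3 × 10^5 m³
Δh = ΔV / (Sy × A) = 6.3 × 10^5 m³ / (0.065 × 3.8 × 10^6 m²) = 2.551 m
Δh = 2.551 m = 8.368 ft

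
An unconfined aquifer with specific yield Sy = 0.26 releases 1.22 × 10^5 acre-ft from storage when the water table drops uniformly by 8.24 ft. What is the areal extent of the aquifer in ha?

A ≈ 23000 ha

Δh = 8.24 ft = 2.512 m
ΔV = 1.22 × 10^5 acre-ft = 1.505 × 10^8 m³
A = ΔV / (Sy × Δh) = 1.505 × 10^8 / (0.26 × 2.512) = 2.305 × 10^8 m²
A = 2.305 × 10^8 m² = 23050 ha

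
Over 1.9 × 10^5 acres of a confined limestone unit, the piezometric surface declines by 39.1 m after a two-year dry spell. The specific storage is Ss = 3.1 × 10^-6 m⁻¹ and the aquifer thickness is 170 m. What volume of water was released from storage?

ΔV ≈ 1.58 × 10^7 m³

S = Ss × b = 3.1 × 10^-6 m⁻¹ × 170 m = 5.27 × 10^-4
A = 1.9 × 10^5 acres = 7.689 × 10^8 m²
ΔV = S × A × Δh = 5.27 × 10^-4 × 7.689 × 10^8 m² × 39.1 m = 1.584 × 10^7 m³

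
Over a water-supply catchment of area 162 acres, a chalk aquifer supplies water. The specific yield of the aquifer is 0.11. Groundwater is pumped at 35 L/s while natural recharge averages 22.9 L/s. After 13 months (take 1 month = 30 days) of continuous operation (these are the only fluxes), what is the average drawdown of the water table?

A = 162 acres = 6.556 × 10^5 m²
Net abstraction = 35 − 22.9 = 12.1 L/s
Q_net = 12.1 L/s = 1045 m³/d
t = 13 months = 390 d
ΔV = Q × t = 1045 m³/d × 390 d = 4.077 × 10^5 m³
Δh = ΔV / (Sy × A) = 4.077 × 10^5 / (0.11 × 6.556 × 10^5) = 5.654 m

Δh ≈ 5.65 m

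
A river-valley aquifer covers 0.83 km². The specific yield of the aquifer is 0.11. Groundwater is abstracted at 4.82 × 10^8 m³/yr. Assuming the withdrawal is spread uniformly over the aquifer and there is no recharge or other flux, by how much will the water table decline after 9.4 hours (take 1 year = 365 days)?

Δh ≈ 5.67 m

A = 0.83 km² = 8.3 × 10^5 m²
Q = 4.82 × 10^8 m³/yr = 1.321 × 10^6 m³/d
t = 9.4 hours = 0.3917 d
ΔV = Q × t = 1.321 × 10^6 m³/d × 0.3917 d = 5.172 × 10^5 m³
Δh = ΔV / (Sy × A) = 5.172 × 10^5 / (0.11 × 8.3 × 10^5) = 5.665 m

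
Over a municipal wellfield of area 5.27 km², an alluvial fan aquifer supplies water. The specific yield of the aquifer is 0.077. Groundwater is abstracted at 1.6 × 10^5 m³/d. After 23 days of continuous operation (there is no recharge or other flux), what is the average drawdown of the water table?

Δh ≈ 9.07 m

A = 5.27 km² = 5.27 × 10^6 m²
ΔV = Q × t = 1.6 × 10^5 m³/d × 23 d = 3.68 × 10^6 m³
Δh = ΔV / (Sy × A) = 3.68 × 10^6 / (0.077 × 5.27 × 10^6) = 9.069 m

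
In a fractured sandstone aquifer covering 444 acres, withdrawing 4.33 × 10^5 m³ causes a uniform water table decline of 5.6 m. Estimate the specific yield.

A = 444 acres = 1.797 × 10^6 m²
Sy = ΔV / (A × Δh) = 4.33 × 10^5 m³ / (1.797 × 10^6 m² × 5.6 m) = 0.04303

Sy ≈ 0.043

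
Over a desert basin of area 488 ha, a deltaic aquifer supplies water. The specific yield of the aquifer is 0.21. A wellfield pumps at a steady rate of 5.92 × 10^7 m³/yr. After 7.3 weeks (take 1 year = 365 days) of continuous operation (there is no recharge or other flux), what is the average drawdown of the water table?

A = 488 ha = 4.88 × 10^6 m²
Q = 5.92 × 10^7 m³/yr = 1.622 × 10^5 m³/d
t = 7.3 weeks = 51.1 d
ΔV = Q × t = 1.622 × 10^5 m³/d × 51.1 d = 8.288 × 10^6 m³
Δh = ΔV / (Sy × A) = 8.288 × 10^6 / (0.21 × 4.88 × 10^6) = 8.087 m

Δh ≈ 8.09 m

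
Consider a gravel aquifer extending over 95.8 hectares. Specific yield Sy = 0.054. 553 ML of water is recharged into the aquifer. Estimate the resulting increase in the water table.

A = 95.8 hectares = 9.58 × 10^5 m²
ΔV = 553 ML = 5.53 × 10^5 m³
Δh = ΔV / (Sy × A) = 5.53 × 10^5 m³ / (0.054 × 9.58 × 10^5 m²) = 10.69 m

Δh ≈ 10.7 m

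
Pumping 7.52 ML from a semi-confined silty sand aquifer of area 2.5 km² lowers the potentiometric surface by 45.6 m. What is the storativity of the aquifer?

A = 2.5 km² = 2.5 × 10^6 m²
ΔV = 7.52 ML = 7520 m³
S = ΔV / (A × Δh) = 7520 m³ / (2.5 × 10^6 m² × 45.6 m) = 6.596 × 10^-5

S ≈ 6.6 × 10^-5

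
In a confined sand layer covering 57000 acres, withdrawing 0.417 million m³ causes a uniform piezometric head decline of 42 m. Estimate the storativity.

A = 57000 acres = 2.307 × 10^8 m²
ΔV = 0.417 million m³ = 4.17 × 10^5 m³
S = ΔV / (A × Δh) = 4.17 × 10^5 m³ / (2.307 × 10^8 m² × 42 m) = 4.304 × 10^-5

S ≈ 4.3 × 10^-5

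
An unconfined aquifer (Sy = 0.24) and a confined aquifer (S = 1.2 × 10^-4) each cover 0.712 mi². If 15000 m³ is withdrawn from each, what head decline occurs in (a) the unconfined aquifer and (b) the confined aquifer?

Δh_u ≈ 0.0339 m; Δh_c ≈ 67.8 m

A = 0.712 mi² = 1.844 × 10^6 m²
Unconfined: Δh_u = ΔV/(Sy·A) = 15000/(0.24 × 1.844 × 10^6) = 0.03389 m
Confined: Δh_c = ΔV/(S·A) = 15000/(1.2 × 10^-4 × 1.844 × 10^6) = 67.78 m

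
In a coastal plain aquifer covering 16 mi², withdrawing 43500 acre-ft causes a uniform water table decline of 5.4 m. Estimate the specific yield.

Sy ≈ 0.24

A = 16 mi² = 4.144 × 10^7 m²
ΔV = 43500 acre-ft = 5.366 × 10^7 m³
Sy = ΔV / (A × Δh) = 5.366 × 10^7 m³ / (4.144 × 10^7 m² × 5.4 m) = 0.2398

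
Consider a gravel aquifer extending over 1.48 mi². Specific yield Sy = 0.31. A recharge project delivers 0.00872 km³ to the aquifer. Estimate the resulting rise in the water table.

A = 1.48 mi² = 3.833 × 10^6 m²
ΔV = 0.00872 km³ = 8.72 × 10^6 m³
Δh = ΔV / (Sy × A) = 8.72 × 10^6 m³ / (0.31 × 3.833 × 10^6 m²) = 7.338 m

Δh ≈ 7.34 m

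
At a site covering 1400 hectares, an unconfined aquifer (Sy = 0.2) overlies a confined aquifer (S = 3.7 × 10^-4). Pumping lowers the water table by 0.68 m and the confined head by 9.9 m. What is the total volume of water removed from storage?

A = 1400 hectares = 1.4 × 10^7 m²
Unconfined: ΔV_u = Sy × A × Δh_u = 0.2 × 1.4 × 10^7 × 0.68 = 1.904 × 10^6 m³
Confined: ΔV_c = S × A × Δh_c = 3.7 × 10^-4 × 1.4 × 10^7 × 9.9 = 51280 m³
Total ΔV = 1.904 × 10^6 + 51280 = 1.955 × 10^6 m³

ΔV ≈ 1.96 × 10^6 m³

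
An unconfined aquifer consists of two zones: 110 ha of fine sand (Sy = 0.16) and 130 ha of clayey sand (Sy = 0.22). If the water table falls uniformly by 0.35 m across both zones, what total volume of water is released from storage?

A₁ = 110 ha = 1.1 × 10^6 m²; A₂ = 130 ha = 1.3 × 10^6 m²
ΔV₁ = 0.16 × 1.1 × 10^6 × 0.35 = 61600 m³
ΔV₂ = 0.22 × 1.3 × 10^6 × 0.35 = 1.001 × 10^5 m³
ΔV = ΔV₁ + ΔV₂ = 1.617 × 10^5 m³

ΔV ≈ 1.62 × 10^5 m³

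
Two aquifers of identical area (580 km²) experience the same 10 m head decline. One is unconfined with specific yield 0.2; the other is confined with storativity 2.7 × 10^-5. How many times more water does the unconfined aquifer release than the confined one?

ΔV_u / ΔV_c ≈ 7410

A = 580 km² = 5.8 × 10^8 m²
Unconfined: ΔV_u = Sy × A × Δh = 0.2 × 5.8 × 10^8 × 10 = 1.16 × 10^9 m³
Confined: ΔV_c = S × A × Δh = 2.7 × 10^-5 × 5.8 × 10^8 × 10 = 1.566 × 10^5 m³
Ratio = ΔV_u / ΔV_c = Sy / S = 0.2 / 2.7 × 10^-5 = 7407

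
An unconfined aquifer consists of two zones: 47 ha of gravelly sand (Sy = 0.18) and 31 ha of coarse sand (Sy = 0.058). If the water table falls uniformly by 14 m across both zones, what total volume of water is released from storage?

ΔV ≈ 1.44 × 10^6 m³

A₁ = 47 ha = 4.7 × 10^5 m²; A₂ = 31 ha = 3.1 × 10^5 m²
ΔV₁ = 0.18 × 4.7 × 10^5 × 14 = 1.184 × 10^6 m³
ΔV₂ = 0.058 × 3.1 × 10^5 × 14 = 2.517 × 10^5 m³
ΔV = ΔV₁ + ΔV₂ = 1.436 × 10^6 m³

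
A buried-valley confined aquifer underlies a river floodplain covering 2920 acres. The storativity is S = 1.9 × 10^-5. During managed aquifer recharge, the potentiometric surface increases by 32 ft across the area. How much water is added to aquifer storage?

A = 2920 acres = 1.182 × 10^7 m²
Δh = 32 ft = 9.754 m
ΔV = S × A × Δh = 1.9 × 10^-5 × 1.182 × 10^7 m² × 9.754 m = 2190 m³

ΔV ≈ 2190 m³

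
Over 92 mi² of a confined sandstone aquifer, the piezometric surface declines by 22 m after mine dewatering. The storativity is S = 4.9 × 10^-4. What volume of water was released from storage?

ΔV ≈ 2.57 × 10^6 m³

A = 92 mi² = 2.383 × 10^8 m²
ΔV = S × A × Δh = 4.9 × 10^-4 × 2.383 × 10^8 m² × 22 m = 2.569 × 10^6 m³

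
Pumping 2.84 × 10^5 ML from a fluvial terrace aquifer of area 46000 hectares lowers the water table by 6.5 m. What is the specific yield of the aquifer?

A = 46000 hectares = 4.6 × 10^8 m²
ΔV = 2.84 × 10^5 ML = 2.84 × 10^8 m³
Sy = ΔV / (A × Δh) = 2.84 × 10^8 m³ / (4.6 × 10^8 m² × 6.5 m) = 0.09498

Sy ≈ 0.095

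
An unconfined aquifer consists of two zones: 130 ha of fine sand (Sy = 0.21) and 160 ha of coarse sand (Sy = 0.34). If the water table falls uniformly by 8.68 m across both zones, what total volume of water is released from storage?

A₁ = 130 ha = 1.3 × 10^6 m²; A₂ = 160 ha = 1.6 × 10^6 m²
ΔV₁ = 0.21 × 1.3 × 10^6 × 8.68 = 2.37 × 10^6 m³
ΔV₂ = 0.34 × 1.6 × 10^6 × 8.68 = 4.722 × 10^6 m³
ΔV = ΔV₁ + ΔV₂ = 7.092 × 10^6 m³

ΔV ≈ 7.09 × 10^6 m³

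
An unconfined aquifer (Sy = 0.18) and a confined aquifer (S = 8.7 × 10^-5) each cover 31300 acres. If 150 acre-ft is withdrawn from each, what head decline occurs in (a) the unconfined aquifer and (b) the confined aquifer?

Δh_u ≈ 0.00812 m; Δh_c ≈ 16.8 m

A = 31300 acres = 1.267 × 10^8 m²
ΔV = 150 acre-ft = 1.85 × 10^5 m³
Unconfined: Δh_u = ΔV/(Sy·A) = 1.85 × 10^5/(0.18 × 1.267 × 10^8) = 0.008115 m
Confined: Δh_c = ΔV/(S·A) = 1.85 × 10^5/(8.7 × 10^-5 × 1.267 × 10^8) = 16.79 m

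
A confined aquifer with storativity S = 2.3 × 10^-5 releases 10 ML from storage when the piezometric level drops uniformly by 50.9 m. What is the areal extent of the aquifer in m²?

ΔV = 10 ML = 10000 m³
A = ΔV / (S × Δh) = 10000 / (2.3 × 10^-5 × 50.9) = 8.542 × 10^6 m²

A ≈ 8.54 × 10^6 m²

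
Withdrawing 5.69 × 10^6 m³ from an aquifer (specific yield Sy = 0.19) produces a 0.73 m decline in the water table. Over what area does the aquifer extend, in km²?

A ≈ 41 km²

A = ΔV / (Sy × Δh) = 5.69 × 10^6 / (0.19 × 0.73) = 4.102 × 10^7 m²
A = 4.102 × 10^7 m² = 41.02 km²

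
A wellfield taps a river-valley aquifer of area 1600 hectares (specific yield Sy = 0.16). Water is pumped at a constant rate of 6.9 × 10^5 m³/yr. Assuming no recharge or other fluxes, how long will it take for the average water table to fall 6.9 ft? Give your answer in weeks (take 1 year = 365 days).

t ≈ 407 weeks

A = 1600 hectares = 1.6 × 10^7 m²
Δh = 6.9 ft = 2.103 m
ΔV = Sy × A × Δh = 0.16 × 1.6 × 10^7 × 2.103 = 5.384 × 10^6 m³
Q = 6.9 × 10^5 m³/yr = 1890 m³/d
t = ΔV / Q = 5.384 × 10^6 m³ / 1890 m³/d = 2848 d
t = 2848 d ≈ 406.9 weeks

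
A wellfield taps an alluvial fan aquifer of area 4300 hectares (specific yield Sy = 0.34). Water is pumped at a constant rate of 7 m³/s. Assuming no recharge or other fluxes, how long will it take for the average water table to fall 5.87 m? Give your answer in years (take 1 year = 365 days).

A = 4300 hectares = 4.3 × 10^7 m²
ΔV = Sy × A × Δh = 0.34 × 4.3 × 10^7 × 5.87 = 8.582 × 10^7 m³
Q = 7 m³/s = 6.048 × 10^5 m³/d
t = ΔV / Q = 8.582 × 10^7 m³ / 6.048 × 10^5 m³/d = 141.9 d
t = 141.9 d ≈ 0.3888 years

t ≈ 0.389 years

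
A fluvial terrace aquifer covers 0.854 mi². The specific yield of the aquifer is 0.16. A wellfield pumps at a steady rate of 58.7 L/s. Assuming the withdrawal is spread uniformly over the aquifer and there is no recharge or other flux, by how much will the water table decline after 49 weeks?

Δh ≈ 4.92 m

A = 0.854 mi² = 2.212 × 10^6 m²
Q = 58.7 L/s = 5072 m³/d
t = 49 weeks = 343 d
ΔV = Q × t = 5072 m³/d × 343 d = 1.74 × 10^6 m³
Δh = ΔV / (Sy × A) = 1.74 × 10^6 / (0.16 × 2.212 × 10^6) = 4.916 m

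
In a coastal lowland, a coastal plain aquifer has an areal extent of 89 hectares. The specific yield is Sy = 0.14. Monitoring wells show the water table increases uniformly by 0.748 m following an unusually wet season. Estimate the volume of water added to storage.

A = 89 hectares = 8.9 × 10^5 m²
ΔV = Sy × A × Δh = 0.14 × 8.9 × 10^5 m² × 0.748 m = 93200 m³

ΔV ≈ 93200 m³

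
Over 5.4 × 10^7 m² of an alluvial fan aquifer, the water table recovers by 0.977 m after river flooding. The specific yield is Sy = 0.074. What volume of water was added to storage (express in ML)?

ΔV ≈ 3900 ML

ΔV = Sy × A × Δh = 0.074 × 5.4 × 10^7 m² × 0.977 m = 3.904 × 10^6 m³
ΔV = 3.904 × 10^6 m³ = 3904 ML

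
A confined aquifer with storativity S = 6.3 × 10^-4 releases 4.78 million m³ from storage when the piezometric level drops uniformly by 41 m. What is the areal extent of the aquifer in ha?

A ≈ 18500 ha

ΔV = 4.78 million m³ = 4.78 × 10^6 m³
A = ΔV / (S × Δh) = 4.78 × 10^6 / (6.3 × 10^-4 × 41) = 1.851 × 10^8 m²
A = 1.851 × 10^8 m² = 18510 ha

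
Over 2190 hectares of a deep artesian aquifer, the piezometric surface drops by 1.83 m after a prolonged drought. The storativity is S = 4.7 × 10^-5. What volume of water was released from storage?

ΔV ≈ 1880 m³

A = 2190 hectares = 2.19 × 10^7 m²
ΔV = S × A × Δh = 4.7 × 10^-5 × 2.19 × 10^7 m² × 1.83 m = 1884 m³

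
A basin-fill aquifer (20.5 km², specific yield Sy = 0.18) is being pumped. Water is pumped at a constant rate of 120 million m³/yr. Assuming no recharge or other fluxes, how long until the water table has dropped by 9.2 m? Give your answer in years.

A = 20.5 km² = 2.05 × 10^7 m²
ΔV = Sy × A × Δh = 0.18 × 2.05 × 10^7 × 9.2 = 3.395 × 10^7 m³
Q = 120 million m³/yr = 3.288 × 10^5 m³/d
t = ΔV / Q = 3.395 × 10^7 m³ / 3.288 × 10^5 m³/d = 103.3 d
t = 103.3 d ≈ 0.2829 years

t ≈ 0.283 years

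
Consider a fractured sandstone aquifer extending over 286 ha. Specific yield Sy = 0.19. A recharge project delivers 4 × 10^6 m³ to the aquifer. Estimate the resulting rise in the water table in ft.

Δh ≈ 24.2 ft

A = 286 ha = 2.86 × 10^6 m²
Δh = ΔV / (Sy × A) = 4 × 10^6 m³ / (0.19 × 2.86 × 10^6 m²) = 7.361 m
Δh = 7.361 m = 24.15 ft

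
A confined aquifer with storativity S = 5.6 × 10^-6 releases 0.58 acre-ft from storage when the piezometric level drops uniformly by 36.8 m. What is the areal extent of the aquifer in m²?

A ≈ 3.47 × 10^6 m²

ΔV = 0.58 acre-ft = 715.4 m³
A = ΔV / (S × Δh) = 715.4 / (5.6 × 10^-6 × 36.8) = 3.472 × 10^6 m²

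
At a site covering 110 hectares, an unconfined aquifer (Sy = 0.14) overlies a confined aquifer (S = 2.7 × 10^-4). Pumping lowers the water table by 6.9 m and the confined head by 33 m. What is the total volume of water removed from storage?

A = 110 hectares = 1.1 × 10^6 m²
Unconfined: ΔV_u = Sy × A × Δh_u = 0.14 × 1.1 × 10^6 × 6.9 = 1.063 × 10^6 m³
Confined: ΔV_c = S × A × Δh_c = 2.7 × 10^-4 × 1.1 × 10^6 × 33 = 9801 m³
Total ΔV = 1.063 × 10^6 + 9801 = 1.072 × 10^6 m³

ΔV ≈ 1.07 × 10^6 m³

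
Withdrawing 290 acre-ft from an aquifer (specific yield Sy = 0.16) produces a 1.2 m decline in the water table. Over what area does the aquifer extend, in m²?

A ≈ 1.86 × 10^6 m²

ΔV = 290 acre-ft = 3.577 × 10^5 m³
A = ΔV / (Sy × Δh) = 3.577 × 10^5 / (0.16 × 1.2) = 1.863 × 10^6 m²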